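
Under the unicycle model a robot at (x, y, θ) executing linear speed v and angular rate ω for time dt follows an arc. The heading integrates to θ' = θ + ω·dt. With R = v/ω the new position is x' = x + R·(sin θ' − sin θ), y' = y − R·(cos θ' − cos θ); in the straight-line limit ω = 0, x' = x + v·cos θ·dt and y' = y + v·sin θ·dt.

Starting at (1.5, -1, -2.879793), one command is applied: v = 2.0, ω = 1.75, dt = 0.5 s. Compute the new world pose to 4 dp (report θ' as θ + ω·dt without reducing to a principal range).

θ' = -2.8798 + 1.75·0.5 = -2.0048
R = v/ω = 2.0/1.75 = 1.1429
x' = 1.5 + 1.1429·(sin -2.0048 − sin -2.8798) = 0.7589
y' = -1 − 1.1429·(cos -2.0048 − cos -2.8798) = -1.6233

(0.7589, -1.6233, -2.0048)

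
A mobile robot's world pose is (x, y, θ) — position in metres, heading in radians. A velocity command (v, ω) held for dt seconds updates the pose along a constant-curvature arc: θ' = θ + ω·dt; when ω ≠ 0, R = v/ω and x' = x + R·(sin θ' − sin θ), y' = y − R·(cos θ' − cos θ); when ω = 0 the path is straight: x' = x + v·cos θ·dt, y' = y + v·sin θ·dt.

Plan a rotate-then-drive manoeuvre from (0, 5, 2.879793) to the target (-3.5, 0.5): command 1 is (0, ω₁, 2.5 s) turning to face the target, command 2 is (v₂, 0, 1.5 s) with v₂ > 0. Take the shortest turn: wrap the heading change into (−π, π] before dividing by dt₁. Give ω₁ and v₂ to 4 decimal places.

heading to target = atan2(0.5−5, -3.5−0) = -2.2318
Δθ = wrap(-2.2318 − 2.8798) = 1.1716; ω₁ = Δθ/dt₁ = 0.4686
distance = √((-3.5−0)² + (0.5−5)²) = 5.7009; v₂ = distance/dt₂ = 3.8006

ω₁ = 0.4686, v₂ = 3.8006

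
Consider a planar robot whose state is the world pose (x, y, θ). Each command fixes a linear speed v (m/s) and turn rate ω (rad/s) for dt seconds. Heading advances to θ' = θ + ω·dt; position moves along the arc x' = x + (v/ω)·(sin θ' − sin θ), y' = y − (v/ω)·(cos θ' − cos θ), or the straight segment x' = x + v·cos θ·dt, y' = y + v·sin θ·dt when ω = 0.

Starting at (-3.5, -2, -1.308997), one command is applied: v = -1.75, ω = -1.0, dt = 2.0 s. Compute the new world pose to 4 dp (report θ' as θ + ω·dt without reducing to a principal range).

(-1.5180, 0.1785, -3.3090)

θ' = -1.3090 + -1.0·2.0 = -3.3090
R = v/ω = -1.75/-1.0 = 1.7500
x' = -3.5 + 1.7500·(sin -3.3090 − sin -1.3090) = -1.5180
y' = -2 − 1.7500·(cos -3.3090 − cos -1.3090) = 0.1785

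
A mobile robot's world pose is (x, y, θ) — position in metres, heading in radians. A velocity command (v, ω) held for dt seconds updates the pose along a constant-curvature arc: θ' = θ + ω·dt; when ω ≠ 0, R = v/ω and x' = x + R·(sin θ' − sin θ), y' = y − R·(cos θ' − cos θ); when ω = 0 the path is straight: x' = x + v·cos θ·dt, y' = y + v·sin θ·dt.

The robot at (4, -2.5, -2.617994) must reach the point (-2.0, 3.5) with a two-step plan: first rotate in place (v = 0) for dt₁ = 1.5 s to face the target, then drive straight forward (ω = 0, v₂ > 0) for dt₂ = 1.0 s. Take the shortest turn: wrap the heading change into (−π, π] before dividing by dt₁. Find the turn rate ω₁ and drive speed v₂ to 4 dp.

ω₁ = -0.8727, v₂ = 8.4853

heading to target = atan2(3.5−-2.5, -2−4) = 2.3562
Δθ = wrap(2.3562 − -2.6180) = -1.3090; ω₁ = Δθ/dt₁ = -0.8727
distance = √((-2−4)² + (3.5−-2.5)²) = 8.4853; v₂ = distance/dt₂ = 8.4853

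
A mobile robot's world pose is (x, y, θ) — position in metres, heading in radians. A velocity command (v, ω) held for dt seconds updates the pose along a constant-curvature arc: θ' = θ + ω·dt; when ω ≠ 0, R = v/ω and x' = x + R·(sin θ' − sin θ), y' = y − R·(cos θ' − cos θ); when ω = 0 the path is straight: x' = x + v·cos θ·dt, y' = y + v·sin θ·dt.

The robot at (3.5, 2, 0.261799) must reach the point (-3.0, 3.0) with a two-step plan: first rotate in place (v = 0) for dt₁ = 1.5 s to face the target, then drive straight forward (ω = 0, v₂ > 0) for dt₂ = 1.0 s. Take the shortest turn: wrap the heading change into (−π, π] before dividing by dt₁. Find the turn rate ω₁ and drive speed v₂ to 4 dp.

heading to target = atan2(3−2, -3−3.5) = 2.9889
Δθ = wrap(2.9889 − 0.2618) = 2.7271; ω₁ = Δθ/dt₁ = 1.8181
distance = √((-3−3.5)² + (3−2)²) = 6.5765; v₂ = distance/dt₂ = 6.5765

ω₁ = 1.8181, v₂ = 6.5765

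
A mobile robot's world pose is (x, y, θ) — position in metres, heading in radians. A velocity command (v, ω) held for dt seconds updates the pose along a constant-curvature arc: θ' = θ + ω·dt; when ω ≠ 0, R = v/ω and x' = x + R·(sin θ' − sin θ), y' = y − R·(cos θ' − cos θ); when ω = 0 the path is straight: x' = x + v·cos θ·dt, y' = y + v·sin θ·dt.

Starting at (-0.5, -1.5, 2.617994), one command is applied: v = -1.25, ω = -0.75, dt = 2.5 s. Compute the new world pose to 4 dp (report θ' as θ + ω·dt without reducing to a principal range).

(-0.2058, -4.1708, 0.7430)

θ' = 2.6180 + -0.75·2.5 = 0.7430
R = v/ω = -1.25/-0.75 = 1.6667
x' = -0.5 + 1.6667·(sin 0.7430 − sin 2.6180) = -0.2058
y' = -1.5 − 1.6667·(cos 0.7430 − cos 2.6180) = -4.1708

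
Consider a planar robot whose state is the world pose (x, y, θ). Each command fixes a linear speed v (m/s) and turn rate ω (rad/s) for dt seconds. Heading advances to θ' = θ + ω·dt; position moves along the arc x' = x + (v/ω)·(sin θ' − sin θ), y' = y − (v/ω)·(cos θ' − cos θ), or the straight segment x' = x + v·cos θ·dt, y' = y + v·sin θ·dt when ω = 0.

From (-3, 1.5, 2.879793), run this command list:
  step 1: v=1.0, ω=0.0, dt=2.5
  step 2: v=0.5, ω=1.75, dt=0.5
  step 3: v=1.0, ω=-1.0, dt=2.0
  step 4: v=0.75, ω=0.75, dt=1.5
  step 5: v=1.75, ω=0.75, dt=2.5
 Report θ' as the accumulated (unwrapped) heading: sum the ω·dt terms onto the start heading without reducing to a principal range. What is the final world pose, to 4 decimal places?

(-10.8712, 1.1698, 4.7548)

step 1: θ'=2.8798 (straight) → pose (-5.4148, 2.1470, 2.8798)
step 2: θ'=3.7548 (R=0.2857) → pose (-5.6532, 2.1047, 3.7548)
step 3: θ'=1.7548 (R=-1.0000) → pose (-7.2118, 2.7396, 1.7548)
step 4: θ'=2.8798 (R=1.0000) → pose (-7.9361, 3.5225, 2.8798)
step 5: θ'=4.7548 (R=2.3333) → pose (-10.8712, 1.1698, 4.7548)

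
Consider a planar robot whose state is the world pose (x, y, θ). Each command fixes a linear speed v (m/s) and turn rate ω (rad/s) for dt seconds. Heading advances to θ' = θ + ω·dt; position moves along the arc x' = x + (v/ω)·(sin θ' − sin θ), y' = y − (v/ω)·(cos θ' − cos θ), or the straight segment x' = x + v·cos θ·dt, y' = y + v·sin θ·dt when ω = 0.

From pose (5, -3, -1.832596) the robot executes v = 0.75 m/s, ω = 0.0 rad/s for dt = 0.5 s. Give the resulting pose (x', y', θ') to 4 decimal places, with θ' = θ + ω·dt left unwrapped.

θ' = -1.8326 + 0.0·0.5 = -1.8326
ω = 0 → straight: x' = 5 + 0.75·cos(-1.8326)·0.5 = 4.9029
y' = -3 + 0.75·sin(-1.8326)·0.5 = -3.3622

(4.9029, -3.3622, -1.8326)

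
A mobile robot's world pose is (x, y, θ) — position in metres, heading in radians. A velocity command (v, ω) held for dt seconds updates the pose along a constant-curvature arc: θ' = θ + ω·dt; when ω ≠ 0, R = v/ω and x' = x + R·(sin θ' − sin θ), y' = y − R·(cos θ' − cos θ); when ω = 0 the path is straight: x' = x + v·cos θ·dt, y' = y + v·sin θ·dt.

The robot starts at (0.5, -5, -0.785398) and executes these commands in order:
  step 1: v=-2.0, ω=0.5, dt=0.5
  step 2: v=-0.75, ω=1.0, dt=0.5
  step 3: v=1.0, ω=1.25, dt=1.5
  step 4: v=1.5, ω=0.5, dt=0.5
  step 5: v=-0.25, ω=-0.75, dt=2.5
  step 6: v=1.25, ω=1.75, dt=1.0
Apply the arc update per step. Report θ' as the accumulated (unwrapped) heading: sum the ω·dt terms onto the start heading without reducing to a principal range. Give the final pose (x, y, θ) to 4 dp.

(0.1578, -2.0999, 1.9646)

step 1: θ'=-0.5354 (R=-4.0000) → pose (-0.2877, -4.3882, -0.5354)
step 2: θ'=-0.0354 (R=-0.7500) → pose (-0.6438, -4.2837, -0.0354)
step 3: θ'=1.8396 (R=0.8000) → pose (0.1558, -3.2717, 1.8396)
step 4: θ'=2.0896 (R=3.0000) → pose (-0.1312, -2.5809, 2.0896)
step 5: θ'=0.2146 (R=0.3333) → pose (-0.3497, -3.0719, 0.2146)
step 6: θ'=1.9646 (R=0.7143) → pose (0.1578, -2.0999, 1.9646)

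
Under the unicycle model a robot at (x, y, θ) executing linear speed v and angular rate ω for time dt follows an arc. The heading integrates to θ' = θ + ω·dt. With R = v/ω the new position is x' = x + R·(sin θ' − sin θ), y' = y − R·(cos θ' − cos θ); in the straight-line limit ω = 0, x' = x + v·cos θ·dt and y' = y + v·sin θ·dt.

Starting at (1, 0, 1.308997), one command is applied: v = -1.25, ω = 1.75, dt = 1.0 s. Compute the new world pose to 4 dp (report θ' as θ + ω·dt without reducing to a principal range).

θ' = 1.3090 + 1.75·1.0 = 3.0590
R = v/ω = -1.25/1.75 = -0.7143
x' = 1 + -0.7143·(sin 3.0590 − sin 1.3090) = 1.6310
y' = 0 − -0.7143·(cos 3.0590 − cos 1.3090) = -0.8967

(1.6310, -0.8967, 3.0590)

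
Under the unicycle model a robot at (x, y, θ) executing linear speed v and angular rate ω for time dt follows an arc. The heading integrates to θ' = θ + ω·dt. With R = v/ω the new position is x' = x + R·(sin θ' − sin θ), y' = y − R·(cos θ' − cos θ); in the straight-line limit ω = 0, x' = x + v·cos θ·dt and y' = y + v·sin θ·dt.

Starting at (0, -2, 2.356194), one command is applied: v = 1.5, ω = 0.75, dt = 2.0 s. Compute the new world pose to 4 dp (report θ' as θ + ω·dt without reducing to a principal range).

θ' = 2.3562 + 0.75·2.0 = 3.8562
R = v/ω = 1.5/0.75 = 2.0000
x' = 0 + 2.0000·(sin 3.8562 − sin 2.3562) = -2.7248
y' = -2 − 2.0000·(cos 3.8562 − cos 2.3562) = -1.9035

(-2.7248, -1.9035, 3.8562)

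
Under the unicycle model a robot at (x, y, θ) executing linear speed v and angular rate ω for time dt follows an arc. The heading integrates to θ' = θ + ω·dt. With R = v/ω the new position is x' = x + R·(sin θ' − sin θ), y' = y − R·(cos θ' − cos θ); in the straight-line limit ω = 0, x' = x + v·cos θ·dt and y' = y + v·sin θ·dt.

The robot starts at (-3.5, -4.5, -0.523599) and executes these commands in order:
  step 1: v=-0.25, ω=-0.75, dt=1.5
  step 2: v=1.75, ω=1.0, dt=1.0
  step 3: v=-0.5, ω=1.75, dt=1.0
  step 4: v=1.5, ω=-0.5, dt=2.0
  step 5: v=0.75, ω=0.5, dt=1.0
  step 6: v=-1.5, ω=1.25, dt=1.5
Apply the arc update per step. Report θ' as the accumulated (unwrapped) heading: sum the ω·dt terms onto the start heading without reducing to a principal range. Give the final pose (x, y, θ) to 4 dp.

step 1: θ'=-1.6486 (R=0.3333) → pose (-3.6657, -4.1854, -1.6486)
step 2: θ'=-0.6486 (R=1.7500) → pose (-2.9781, -5.7161, -0.6486)
step 3: θ'=1.1014 (R=-0.2857) → pose (-3.4055, -5.8145, 1.1014)
step 4: θ'=0.1014 (R=-3.0000) → pose (-1.0336, -4.1870, 0.1014)
step 5: θ'=0.6014 (R=1.5000) → pose (-0.3368, -3.9315, 0.6014)
step 6: θ'=2.4764 (R=-1.2000) → pose (-0.3985, -5.8651, 2.4764)

(-0.3985, -5.8651, 2.4764)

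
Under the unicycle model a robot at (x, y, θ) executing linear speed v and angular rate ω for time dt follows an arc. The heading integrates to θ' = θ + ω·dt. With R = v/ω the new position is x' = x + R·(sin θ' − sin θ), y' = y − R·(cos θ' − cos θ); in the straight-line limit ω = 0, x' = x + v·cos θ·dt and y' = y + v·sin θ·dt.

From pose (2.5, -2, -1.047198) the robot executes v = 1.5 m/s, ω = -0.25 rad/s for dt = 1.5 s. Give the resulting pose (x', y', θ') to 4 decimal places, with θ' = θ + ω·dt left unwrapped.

θ' = -1.0472 + -0.25·1.5 = -1.4222
R = v/ω = 1.5/-0.25 = -6.0000
x' = 2.5 + -6.0000·(sin -1.4222 − sin -1.0472) = 3.2377
y' = -2 − -6.0000·(cos -1.4222 − cos -1.0472) = -4.1117

(3.2377, -4.1117, -1.4222)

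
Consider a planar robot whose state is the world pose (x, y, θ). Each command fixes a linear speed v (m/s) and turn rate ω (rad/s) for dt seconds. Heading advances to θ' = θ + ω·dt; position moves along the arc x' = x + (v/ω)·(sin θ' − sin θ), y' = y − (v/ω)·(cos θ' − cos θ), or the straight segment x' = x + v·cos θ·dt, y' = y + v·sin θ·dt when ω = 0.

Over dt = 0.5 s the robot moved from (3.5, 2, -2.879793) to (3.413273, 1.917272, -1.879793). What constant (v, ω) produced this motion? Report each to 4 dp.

v = 0.2500, ω = 2.0000

Δθ = -1.879793 − -2.879793 = 1.000000
ω = Δθ/dt = 1.000000/0.5 = 2.0000
R = Δx/(sin θ' − sin θ) = 0.1250
v = R·ω = 0.1250·2.0000 = 0.2500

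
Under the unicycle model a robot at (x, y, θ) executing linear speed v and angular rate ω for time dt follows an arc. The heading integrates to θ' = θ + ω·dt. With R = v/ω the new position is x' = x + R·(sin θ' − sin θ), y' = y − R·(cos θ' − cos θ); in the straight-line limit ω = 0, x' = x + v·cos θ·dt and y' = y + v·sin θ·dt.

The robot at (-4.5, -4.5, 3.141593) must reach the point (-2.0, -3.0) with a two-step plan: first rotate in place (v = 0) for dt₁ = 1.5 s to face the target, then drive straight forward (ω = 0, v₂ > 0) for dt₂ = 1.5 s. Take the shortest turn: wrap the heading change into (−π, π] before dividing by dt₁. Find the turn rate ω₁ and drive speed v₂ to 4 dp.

ω₁ = -1.7341, v₂ = 1.9437

heading to target = atan2(-3−-4.5, -2−-4.5) = 0.5404
Δθ = wrap(0.5404 − 3.1416) = -2.6012; ω₁ = Δθ/dt₁ = -1.7341
distance = √((-2−-4.5)² + (-3−-4.5)²) = 2.9155; v₂ = distance/dt₂ = 1.9437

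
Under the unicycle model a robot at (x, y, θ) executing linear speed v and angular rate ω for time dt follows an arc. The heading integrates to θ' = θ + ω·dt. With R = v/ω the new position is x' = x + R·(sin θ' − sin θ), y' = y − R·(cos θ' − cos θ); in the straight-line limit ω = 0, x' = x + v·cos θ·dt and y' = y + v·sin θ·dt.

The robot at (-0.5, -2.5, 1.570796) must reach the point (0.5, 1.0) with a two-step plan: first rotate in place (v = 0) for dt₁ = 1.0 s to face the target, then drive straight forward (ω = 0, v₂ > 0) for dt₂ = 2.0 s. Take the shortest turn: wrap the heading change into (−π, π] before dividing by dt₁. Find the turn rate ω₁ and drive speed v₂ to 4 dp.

heading to target = atan2(1−-2.5, 0.5−-0.5) = 1.2925
Δθ = wrap(1.2925 − 1.5708) = -0.2783; ω₁ = Δθ/dt₁ = -0.2783
distance = √((0.5−-0.5)² + (1−-2.5)²) = 3.6401; v₂ = distance/dt₂ = 1.8200

ω₁ = -0.2783, v₂ = 1.8200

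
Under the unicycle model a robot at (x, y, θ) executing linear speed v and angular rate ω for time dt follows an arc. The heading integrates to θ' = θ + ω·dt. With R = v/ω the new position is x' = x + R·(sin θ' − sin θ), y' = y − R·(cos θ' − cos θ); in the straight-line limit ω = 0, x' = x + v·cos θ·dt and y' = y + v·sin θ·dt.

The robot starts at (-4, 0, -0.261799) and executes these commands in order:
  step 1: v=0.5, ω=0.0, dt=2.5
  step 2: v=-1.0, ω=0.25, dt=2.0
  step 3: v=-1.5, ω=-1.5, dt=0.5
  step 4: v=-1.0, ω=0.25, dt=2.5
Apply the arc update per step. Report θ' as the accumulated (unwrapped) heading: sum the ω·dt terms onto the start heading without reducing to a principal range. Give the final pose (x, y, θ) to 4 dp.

(-7.9082, 0.2867, 0.1132)

step 1: θ'=-0.2618 (straight) → pose (-2.7926, -0.3235, -0.2618)
step 2: θ'=0.2382 (R=-4.0000) → pose (-4.7717, -0.3002, 0.2382)
step 3: θ'=-0.5118 (R=1.0000) → pose (-5.4974, -0.2003, -0.5118)
step 4: θ'=0.1132 (R=-4.0000) → pose (-7.9082, 0.2867, 0.1132)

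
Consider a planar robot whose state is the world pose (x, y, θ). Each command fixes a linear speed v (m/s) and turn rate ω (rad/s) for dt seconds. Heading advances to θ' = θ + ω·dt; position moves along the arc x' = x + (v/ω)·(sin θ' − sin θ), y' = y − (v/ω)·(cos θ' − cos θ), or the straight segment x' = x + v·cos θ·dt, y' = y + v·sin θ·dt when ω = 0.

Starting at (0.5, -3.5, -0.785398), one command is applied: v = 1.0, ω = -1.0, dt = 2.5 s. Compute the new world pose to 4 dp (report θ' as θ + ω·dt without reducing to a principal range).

θ' = -0.7854 + -1.0·2.5 = -3.2854
R = v/ω = 1.0/-1.0 = -1.0000
x' = 0.5 + -1.0000·(sin -3.2854 − sin -0.7854) = -0.3504
y' = -3.5 − -1.0000·(cos -3.2854 − cos -0.7854) = -5.1968

(-0.3504, -5.1968, -3.2854)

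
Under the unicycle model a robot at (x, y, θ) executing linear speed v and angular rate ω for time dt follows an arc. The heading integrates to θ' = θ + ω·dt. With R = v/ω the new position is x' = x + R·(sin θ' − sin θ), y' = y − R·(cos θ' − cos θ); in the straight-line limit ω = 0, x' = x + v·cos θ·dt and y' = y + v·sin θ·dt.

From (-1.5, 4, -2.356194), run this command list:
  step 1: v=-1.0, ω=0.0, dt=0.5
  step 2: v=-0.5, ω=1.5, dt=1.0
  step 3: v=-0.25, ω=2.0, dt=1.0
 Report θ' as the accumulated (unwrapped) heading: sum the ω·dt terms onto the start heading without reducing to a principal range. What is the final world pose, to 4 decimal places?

(-1.3386, 4.7775, 1.1438)

step 1: θ'=-2.3562 (straight) → pose (-1.1464, 4.3536, -2.3562)
step 2: θ'=-0.8562 (R=-0.3333) → pose (-1.1304, 4.8077, -0.8562)
step 3: θ'=1.1438 (R=-0.1250) → pose (-1.3386, 4.7775, 1.1438)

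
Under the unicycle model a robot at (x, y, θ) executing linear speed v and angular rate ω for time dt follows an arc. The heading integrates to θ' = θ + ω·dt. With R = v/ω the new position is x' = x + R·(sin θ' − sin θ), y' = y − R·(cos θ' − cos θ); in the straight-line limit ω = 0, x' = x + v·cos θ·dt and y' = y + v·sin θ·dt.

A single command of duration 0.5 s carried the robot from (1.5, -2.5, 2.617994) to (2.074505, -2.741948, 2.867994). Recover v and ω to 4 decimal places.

Δθ = 2.867994 − 2.617994 = 0.250000
ω = Δθ/dt = 0.250000/0.5 = 0.5000
R = Δx/(sin θ' − sin θ) = -2.5000
v = R·ω = -2.5000·0.5000 = -1.2500

v = -1.2500, ω = 0.5000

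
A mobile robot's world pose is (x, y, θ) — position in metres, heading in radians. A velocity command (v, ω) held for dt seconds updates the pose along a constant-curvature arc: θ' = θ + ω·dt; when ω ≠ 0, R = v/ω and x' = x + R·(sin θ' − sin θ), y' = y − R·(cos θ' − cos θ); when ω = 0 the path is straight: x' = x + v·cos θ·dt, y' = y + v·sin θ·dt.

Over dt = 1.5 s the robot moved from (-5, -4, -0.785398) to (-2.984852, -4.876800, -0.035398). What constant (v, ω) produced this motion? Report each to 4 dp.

v = 1.5000, ω = 0.5000

Δθ = -0.035398 − -0.785398 = 0.750000
ω = Δθ/dt = 0.750000/1.5 = 0.5000
R = Δx/(sin θ' − sin θ) = 3.0000
v = R·ω = 3.0000·0.5000 = 1.5000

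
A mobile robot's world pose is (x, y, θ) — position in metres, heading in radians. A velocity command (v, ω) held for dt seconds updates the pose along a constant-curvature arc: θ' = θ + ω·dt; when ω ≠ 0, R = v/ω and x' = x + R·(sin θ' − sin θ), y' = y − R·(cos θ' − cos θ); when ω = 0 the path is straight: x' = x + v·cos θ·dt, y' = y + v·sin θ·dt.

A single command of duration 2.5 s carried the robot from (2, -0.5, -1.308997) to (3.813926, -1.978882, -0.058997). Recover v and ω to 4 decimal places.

Δθ = -0.058997 − -1.308997 = 1.250000
ω = Δθ/dt = 1.250000/2.5 = 0.5000
R = Δx/(sin θ' − sin θ) = 2.0000
v = R·ω = 2.0000·0.5000 = 1.0000

v = 1.0000, ω = 0.5000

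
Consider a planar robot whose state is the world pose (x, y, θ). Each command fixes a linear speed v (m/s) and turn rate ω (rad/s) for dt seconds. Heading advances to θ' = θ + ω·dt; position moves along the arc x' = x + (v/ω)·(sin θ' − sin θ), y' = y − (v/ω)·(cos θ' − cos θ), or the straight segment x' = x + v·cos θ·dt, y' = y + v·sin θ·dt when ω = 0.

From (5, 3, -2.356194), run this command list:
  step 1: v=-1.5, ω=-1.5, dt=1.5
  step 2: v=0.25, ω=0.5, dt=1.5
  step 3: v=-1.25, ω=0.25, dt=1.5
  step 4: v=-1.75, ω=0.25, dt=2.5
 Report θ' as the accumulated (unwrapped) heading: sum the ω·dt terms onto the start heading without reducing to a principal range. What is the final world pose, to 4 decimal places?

step 1: θ'=-4.6062 (R=1.0000) → pose (6.7015, 2.3989, -4.6062)
step 2: θ'=-3.8562 (R=0.5000) → pose (6.5319, 2.7236, -3.8562)
step 3: θ'=-3.4812 (R=-5.0000) → pose (8.1430, 1.7859, -3.4812)
step 4: θ'=-2.8562 (R=-7.0000) → pose (12.4455, 1.6693, -2.8562)

(12.4455, 1.6693, -2.8562)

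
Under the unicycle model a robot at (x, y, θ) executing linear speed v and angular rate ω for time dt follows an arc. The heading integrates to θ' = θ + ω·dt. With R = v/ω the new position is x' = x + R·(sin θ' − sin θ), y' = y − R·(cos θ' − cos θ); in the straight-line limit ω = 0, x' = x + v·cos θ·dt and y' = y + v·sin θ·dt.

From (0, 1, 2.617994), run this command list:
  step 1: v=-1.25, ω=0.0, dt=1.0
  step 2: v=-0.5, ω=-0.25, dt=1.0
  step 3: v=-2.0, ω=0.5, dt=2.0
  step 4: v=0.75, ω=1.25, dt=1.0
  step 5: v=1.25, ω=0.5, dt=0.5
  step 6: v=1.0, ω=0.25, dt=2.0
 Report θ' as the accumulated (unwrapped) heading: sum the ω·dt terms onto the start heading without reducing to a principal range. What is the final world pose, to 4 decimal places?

step 1: θ'=2.6180 (straight) → pose (1.0825, 0.3750, 2.6180)
step 2: θ'=2.3680 (R=2.0000) → pose (1.4800, 0.0738, 2.3680)
step 3: θ'=3.3680 (R=-4.0000) → pose (5.1727, -0.9626, 3.3680)
step 4: θ'=4.6180 (R=0.6000) → pose (4.7101, -1.4907, 4.6180)
step 5: θ'=4.8680 (R=2.5000) → pose (4.7291, -2.1138, 4.8680)
step 6: θ'=5.3680 (R=4.0000) → pose (5.5101, -3.9324, 5.3680)

(5.5101, -3.9324, 5.3680)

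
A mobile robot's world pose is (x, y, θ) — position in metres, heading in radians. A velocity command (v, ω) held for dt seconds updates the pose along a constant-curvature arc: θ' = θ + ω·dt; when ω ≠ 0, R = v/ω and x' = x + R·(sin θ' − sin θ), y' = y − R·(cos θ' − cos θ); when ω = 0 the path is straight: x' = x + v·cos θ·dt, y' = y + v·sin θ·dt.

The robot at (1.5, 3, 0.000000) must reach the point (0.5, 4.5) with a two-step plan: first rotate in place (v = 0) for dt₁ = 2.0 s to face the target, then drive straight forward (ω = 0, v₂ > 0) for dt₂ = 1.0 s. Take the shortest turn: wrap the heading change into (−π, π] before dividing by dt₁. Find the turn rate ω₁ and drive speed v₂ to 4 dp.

ω₁ = 1.0794, v₂ = 1.8028

heading to target = atan2(4.5−3, 0.5−1.5) = 2.1588
Δθ = wrap(2.1588 − 0.0000) = 2.1588; ω₁ = Δθ/dt₁ = 1.0794
distance = √((0.5−1.5)² + (4.5−3)²) = 1.8028; v₂ = distance/dt₂ = 1.8028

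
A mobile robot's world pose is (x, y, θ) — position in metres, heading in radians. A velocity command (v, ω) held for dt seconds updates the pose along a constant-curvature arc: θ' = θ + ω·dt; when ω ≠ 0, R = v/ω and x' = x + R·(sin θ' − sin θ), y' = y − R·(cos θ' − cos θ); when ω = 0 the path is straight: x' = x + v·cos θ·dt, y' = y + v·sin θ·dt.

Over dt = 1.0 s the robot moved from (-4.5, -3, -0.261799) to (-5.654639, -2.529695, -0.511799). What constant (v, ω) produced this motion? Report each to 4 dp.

Δθ = -0.511799 − -0.261799 = -0.250000
ω = Δθ/dt = -0.250000/1.0 = -0.2500
R = Δx/(sin θ' − sin θ) = 5.0000
v = R·ω = 5.0000·-0.2500 = -1.2500

v = -1.2500, ω = -0.2500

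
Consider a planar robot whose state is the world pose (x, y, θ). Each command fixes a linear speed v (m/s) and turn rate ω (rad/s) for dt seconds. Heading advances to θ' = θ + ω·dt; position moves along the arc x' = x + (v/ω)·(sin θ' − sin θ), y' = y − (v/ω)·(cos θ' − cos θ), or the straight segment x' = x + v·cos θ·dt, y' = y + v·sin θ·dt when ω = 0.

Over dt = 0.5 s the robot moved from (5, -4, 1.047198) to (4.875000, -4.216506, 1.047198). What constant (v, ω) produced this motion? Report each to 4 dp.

v = -0.5000, ω = 0.0000

Δθ = 1.047198 − 1.047198 = 0.000000
ω = Δθ/dt = 0.000000/0.5 = 0.0000
ω = 0 → v = (Δx·cos θ + Δy·sin θ)/dt = -0.5000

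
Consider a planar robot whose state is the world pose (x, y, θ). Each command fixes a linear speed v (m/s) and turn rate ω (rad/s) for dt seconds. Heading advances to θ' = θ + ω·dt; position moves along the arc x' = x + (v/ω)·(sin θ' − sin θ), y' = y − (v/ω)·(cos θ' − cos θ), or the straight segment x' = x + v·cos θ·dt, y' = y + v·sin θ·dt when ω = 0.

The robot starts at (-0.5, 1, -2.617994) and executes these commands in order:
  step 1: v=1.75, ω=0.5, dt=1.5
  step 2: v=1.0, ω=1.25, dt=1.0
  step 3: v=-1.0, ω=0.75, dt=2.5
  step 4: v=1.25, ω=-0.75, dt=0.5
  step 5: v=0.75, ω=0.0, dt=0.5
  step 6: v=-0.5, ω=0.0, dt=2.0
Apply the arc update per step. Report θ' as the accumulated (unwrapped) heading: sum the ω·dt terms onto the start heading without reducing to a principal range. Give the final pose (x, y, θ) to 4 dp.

step 1: θ'=-1.8680 (R=3.5000) → pose (-2.0966, -1.0061, -1.8680)
step 2: θ'=-0.6180 (R=0.8000) → pose (-1.7952, -1.8924, -0.6180)
step 3: θ'=1.2570 (R=-1.3333) → pose (-3.8359, -2.5676, 1.2570)
step 4: θ'=0.8820 (R=-1.6667) → pose (-3.5373, -2.0227, 0.8820)
step 5: θ'=0.8820 (straight) → pose (-3.2990, -1.7332, 0.8820)
step 6: θ'=0.8820 (straight) → pose (-3.9346, -2.5052, 0.8820)

(-3.9346, -2.5052, 0.8820)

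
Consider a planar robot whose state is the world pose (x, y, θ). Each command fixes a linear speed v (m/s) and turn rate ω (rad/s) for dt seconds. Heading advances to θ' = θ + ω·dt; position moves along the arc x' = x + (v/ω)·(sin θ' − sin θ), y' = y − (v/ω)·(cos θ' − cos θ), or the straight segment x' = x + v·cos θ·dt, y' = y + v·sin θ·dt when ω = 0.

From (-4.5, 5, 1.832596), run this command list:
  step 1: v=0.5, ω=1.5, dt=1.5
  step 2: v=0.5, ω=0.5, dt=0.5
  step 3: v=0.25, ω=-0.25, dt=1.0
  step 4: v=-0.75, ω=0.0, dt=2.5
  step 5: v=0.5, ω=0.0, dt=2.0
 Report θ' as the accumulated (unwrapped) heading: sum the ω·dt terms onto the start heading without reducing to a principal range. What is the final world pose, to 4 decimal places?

(-4.8172, 5.3807, 4.0826)

step 1: θ'=4.0826 (R=0.3333) → pose (-5.0914, 5.1101, 4.0826)
step 2: θ'=4.3326 (R=1.0000) → pose (-5.2120, 4.8918, 4.3326)
step 3: θ'=4.0826 (R=-1.0000) → pose (-5.3325, 4.6736, 4.0826)
step 4: θ'=4.0826 (straight) → pose (-4.2282, 6.1888, 4.0826)
step 5: θ'=4.0826 (straight) → pose (-4.8172, 5.3807, 4.0826)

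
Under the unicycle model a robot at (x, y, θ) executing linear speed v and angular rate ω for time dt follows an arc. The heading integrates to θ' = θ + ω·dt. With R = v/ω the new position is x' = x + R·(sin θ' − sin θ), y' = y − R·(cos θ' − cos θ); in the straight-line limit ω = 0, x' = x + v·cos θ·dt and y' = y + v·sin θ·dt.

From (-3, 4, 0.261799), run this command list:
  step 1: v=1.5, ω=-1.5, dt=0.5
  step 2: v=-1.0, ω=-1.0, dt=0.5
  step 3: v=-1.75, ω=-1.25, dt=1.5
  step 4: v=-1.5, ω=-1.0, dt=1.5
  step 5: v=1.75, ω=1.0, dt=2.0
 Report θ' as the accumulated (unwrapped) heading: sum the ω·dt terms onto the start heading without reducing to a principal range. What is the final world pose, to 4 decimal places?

step 1: θ'=-0.4882 (R=-1.0000) → pose (-2.2721, 3.9173, -0.4882)
step 2: θ'=-0.9882 (R=1.0000) → pose (-2.6381, 4.2502, -0.9882)
step 3: θ'=-2.8632 (R=1.4000) → pose (-1.8538, 6.3666, -2.8632)
step 4: θ'=-4.3632 (R=1.5000) → pose (-0.0321, 5.4376, -4.3632)
step 5: θ'=-2.3632 (R=1.7500) → pose (-2.9053, 6.0849, -2.3632)

(-2.9053, 6.0849, -2.3632)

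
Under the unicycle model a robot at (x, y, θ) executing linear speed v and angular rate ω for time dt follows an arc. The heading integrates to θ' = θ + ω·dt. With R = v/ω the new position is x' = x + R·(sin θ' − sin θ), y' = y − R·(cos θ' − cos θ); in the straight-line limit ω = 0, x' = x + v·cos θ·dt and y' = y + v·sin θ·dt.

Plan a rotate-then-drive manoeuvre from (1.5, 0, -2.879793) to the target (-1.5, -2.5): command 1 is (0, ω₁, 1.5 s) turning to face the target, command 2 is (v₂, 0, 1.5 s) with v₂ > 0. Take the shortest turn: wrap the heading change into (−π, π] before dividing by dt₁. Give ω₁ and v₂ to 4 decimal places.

ω₁ = 0.2886, v₂ = 2.6034

heading to target = atan2(-2.5−0, -1.5−1.5) = -2.4469
Δθ = wrap(-2.4469 − -2.8798) = 0.4329; ω₁ = Δθ/dt₁ = 0.2886
distance = √((-1.5−1.5)² + (-2.5−0)²) = 3.9051; v₂ = distance/dt₂ = 2.6034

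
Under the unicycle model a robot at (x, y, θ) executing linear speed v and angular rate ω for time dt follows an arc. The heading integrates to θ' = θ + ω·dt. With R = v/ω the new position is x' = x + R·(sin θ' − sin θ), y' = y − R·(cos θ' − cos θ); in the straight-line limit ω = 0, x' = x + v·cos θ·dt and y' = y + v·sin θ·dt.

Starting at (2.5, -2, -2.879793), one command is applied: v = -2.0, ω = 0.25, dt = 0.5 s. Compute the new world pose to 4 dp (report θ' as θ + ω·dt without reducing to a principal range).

(3.4473, -1.6816, -2.7548)

θ' = -2.8798 + 0.25·0.5 = -2.7548
R = v/ω = -2.0/0.25 = -8.0000
x' = 2.5 + -8.0000·(sin -2.7548 − sin -2.8798) = 3.4473
y' = -2 − -8.0000·(cos -2.7548 − cos -2.8798) = -1.6816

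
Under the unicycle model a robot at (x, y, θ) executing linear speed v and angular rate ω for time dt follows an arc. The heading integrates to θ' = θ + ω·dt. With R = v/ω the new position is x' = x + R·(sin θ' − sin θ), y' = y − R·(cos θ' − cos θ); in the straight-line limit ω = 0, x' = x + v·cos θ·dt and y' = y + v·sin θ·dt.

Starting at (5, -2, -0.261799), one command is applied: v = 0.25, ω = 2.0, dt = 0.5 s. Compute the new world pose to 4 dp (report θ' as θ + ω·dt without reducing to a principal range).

(5.1165, -1.9717, 0.7382)

θ' = -0.2618 + 2.0·0.5 = 0.7382
R = v/ω = 0.25/2.0 = 0.1250
x' = 5 + 0.1250·(sin 0.7382 − sin -0.2618) = 5.1165
y' = -2 − 0.1250·(cos 0.7382 − cos -0.2618) = -1.9717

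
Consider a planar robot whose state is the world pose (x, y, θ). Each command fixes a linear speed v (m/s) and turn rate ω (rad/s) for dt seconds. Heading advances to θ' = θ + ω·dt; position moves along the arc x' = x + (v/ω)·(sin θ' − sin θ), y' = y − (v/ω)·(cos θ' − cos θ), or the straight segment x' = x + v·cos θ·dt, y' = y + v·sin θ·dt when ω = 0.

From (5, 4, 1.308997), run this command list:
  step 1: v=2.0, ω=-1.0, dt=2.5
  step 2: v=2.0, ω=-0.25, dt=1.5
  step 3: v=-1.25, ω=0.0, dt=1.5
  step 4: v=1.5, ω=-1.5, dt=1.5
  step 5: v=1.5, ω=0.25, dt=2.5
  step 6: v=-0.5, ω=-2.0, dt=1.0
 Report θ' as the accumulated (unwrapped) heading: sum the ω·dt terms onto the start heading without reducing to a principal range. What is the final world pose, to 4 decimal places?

step 1: θ'=-1.1910 (R=-2.0000) → pose (8.7893, 4.2238, -1.1910)
step 2: θ'=-1.5660 (R=-8.0000) → pose (9.3593, 1.2963, -1.5660)
step 3: θ'=-1.5660 (straight) → pose (9.3503, 3.1713, -1.5660)
step 4: θ'=-3.8160 (R=-1.0000) → pose (7.7259, 2.3854, -3.8160)
step 5: θ'=-3.1910 (R=6.0000) → pose (4.2756, 3.6917, -3.1910)
step 6: θ'=-5.1910 (R=0.2500) → pose (4.4852, 3.3268, -5.1910)

(4.4852, 3.3268, -5.1910)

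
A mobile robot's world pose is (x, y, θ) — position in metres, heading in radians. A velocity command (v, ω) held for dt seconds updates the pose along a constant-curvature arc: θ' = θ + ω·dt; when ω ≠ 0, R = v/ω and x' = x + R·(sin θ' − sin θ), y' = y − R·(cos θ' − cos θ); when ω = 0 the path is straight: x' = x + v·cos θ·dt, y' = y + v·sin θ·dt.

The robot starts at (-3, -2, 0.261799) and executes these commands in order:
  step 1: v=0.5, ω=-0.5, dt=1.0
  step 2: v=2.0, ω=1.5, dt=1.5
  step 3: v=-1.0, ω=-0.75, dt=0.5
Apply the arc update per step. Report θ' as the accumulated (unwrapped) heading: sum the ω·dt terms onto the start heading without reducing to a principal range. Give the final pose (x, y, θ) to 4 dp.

(-0.8602, -0.6105, 1.6368)

step 1: θ'=-0.2382 (R=-1.0000) → pose (-2.5052, -1.9942, -0.2382)
step 2: θ'=2.0118 (R=1.3333) → pose (-0.9849, -0.1293, 2.0118)
step 3: θ'=1.6368 (R=1.3333) → pose (-0.8602, -0.6105, 1.6368)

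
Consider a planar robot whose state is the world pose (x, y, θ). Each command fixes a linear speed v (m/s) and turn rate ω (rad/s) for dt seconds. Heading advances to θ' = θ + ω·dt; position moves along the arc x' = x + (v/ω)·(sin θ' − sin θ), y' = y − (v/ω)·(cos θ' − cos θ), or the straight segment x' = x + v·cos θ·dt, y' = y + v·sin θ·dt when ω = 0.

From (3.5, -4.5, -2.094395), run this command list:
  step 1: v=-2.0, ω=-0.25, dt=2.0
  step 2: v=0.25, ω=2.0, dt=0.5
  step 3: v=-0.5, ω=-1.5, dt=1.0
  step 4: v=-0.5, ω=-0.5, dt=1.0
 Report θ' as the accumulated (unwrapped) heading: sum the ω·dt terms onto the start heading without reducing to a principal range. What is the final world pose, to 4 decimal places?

(7.0081, -1.5465, -3.5944)

step 1: θ'=-2.5944 (R=8.0000) → pose (6.2658, -1.6681, -2.5944)
step 2: θ'=-1.5944 (R=0.1250) → pose (6.2059, -1.7719, -1.5944)
step 3: θ'=-3.0944 (R=0.3333) → pose (6.5234, -1.4468, -3.0944)
step 4: θ'=-3.5944 (R=1.0000) → pose (7.0081, -1.5465, -3.5944)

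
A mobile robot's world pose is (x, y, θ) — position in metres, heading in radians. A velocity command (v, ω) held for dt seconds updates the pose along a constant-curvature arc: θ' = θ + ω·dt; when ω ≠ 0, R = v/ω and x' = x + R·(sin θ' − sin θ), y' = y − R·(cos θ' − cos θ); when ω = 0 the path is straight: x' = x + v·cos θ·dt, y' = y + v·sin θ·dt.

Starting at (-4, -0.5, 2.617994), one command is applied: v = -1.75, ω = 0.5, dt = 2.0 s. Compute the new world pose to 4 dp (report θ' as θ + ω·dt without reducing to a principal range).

θ' = 2.6180 + 0.5·2.0 = 3.6180
R = v/ω = -1.75/0.5 = -3.5000
x' = -4 + -3.5000·(sin 3.6180 − sin 2.6180) = -0.6450
y' = -0.5 − -3.5000·(cos 3.6180 − cos 2.6180) = -0.5792

(-0.6450, -0.5792, 3.6180)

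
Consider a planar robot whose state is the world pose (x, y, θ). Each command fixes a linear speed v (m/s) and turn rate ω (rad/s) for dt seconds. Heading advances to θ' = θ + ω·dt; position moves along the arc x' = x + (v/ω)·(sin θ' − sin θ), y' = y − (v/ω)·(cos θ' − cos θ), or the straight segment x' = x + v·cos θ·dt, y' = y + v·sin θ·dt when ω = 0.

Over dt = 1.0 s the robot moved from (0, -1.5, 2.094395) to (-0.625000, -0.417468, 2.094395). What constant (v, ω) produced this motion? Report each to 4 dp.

v = 1.2500, ω = 0.0000

Δθ = 2.094395 − 2.094395 = 0.000000
ω = Δθ/dt = 0.000000/1.0 = 0.0000
ω = 0 → v = (Δx·cos θ + Δy·sin θ)/dt = 1.2500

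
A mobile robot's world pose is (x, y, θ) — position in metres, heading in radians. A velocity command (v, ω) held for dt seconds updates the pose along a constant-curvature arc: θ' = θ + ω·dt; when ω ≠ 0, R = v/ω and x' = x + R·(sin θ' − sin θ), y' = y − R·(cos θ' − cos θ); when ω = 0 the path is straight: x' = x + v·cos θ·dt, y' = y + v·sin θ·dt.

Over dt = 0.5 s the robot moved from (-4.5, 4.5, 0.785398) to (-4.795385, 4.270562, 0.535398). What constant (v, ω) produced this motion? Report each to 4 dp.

v = -0.7500, ω = -0.5000

Δθ = 0.535398 − 0.785398 = -0.250000
ω = Δθ/dt = -0.250000/0.5 = -0.5000
R = Δx/(sin θ' − sin θ) = 1.5000
v = R·ω = 1.5000·-0.5000 = -0.7500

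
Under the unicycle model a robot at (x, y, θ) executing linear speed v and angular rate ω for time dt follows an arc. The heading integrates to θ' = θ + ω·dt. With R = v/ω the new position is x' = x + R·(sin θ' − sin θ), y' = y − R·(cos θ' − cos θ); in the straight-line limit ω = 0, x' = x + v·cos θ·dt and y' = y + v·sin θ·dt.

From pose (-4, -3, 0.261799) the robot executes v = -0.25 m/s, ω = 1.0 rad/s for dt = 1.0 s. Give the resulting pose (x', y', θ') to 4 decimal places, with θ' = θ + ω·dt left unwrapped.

(-4.1735, -3.1655, 1.2618)

θ' = 0.2618 + 1.0·1.0 = 1.2618
R = v/ω = -0.25/1.0 = -0.2500
x' = -4 + -0.2500·(sin 1.2618 − sin 0.2618) = -4.1735
y' = -3 − -0.2500·(cos 1.2618 − cos 0.2618) = -3.1655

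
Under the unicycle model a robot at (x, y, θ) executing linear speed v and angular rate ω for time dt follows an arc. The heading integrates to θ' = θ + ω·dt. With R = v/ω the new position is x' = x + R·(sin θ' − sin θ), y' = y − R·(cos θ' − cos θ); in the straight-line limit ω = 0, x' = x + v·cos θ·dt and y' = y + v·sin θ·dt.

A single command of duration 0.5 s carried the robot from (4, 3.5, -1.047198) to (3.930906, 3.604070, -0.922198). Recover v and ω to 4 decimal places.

v = -0.2500, ω = 0.2500

Δθ = -0.922198 − -1.047198 = 0.125000
ω = Δθ/dt = 0.125000/0.5 = 0.2500
R = −Δy/(cos θ' − cos θ) = -1.0000
v = R·ω = -1.0000·0.2500 = -0.2500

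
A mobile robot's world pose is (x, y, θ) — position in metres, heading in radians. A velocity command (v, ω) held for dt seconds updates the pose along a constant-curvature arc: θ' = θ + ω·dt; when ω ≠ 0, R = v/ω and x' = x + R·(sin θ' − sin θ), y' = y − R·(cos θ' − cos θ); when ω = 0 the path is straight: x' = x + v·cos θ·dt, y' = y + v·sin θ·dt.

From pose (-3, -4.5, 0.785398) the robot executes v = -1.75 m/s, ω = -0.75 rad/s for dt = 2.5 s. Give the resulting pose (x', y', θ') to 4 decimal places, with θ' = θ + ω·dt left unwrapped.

(-6.7183, -3.9300, -1.0896)

θ' = 0.7854 + -0.75·2.5 = -1.0896
R = v/ω = -1.75/-0.75 = 2.3333
x' = -3 + 2.3333·(sin -1.0896 − sin 0.7854) = -6.7183
y' = -4.5 − 2.3333·(cos -1.0896 − cos 0.7854) = -3.9300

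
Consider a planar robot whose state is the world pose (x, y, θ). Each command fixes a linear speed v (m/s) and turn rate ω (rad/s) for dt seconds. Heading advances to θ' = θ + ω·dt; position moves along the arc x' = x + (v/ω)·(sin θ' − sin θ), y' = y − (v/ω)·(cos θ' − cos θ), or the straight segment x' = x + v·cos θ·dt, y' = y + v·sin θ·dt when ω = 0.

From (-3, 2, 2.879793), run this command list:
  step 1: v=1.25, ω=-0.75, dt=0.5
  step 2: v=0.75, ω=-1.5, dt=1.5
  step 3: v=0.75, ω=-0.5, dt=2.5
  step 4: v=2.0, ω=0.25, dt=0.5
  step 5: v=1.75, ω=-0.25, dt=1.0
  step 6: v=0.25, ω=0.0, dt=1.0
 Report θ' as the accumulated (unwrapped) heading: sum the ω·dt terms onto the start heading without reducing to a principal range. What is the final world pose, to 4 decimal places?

(-0.0978, 0.0287, -1.1202)

step 1: θ'=2.5048 (R=-1.6667) → pose (-3.5597, 2.2699, 2.5048)
step 2: θ'=0.2548 (R=-0.5000) → pose (-3.3884, 3.1557, 0.2548)
step 3: θ'=-0.9952 (R=-1.5000) → pose (-1.7520, 2.5207, -0.9952)
step 4: θ'=-0.8702 (R=8.0000) → pose (-1.1567, 1.7179, -0.8702)
step 5: θ'=-1.1202 (R=-7.0000) → pose (-0.2066, 0.2537, -1.1202)
step 6: θ'=-1.1202 (straight) → pose (-0.0978, 0.0287, -1.1202)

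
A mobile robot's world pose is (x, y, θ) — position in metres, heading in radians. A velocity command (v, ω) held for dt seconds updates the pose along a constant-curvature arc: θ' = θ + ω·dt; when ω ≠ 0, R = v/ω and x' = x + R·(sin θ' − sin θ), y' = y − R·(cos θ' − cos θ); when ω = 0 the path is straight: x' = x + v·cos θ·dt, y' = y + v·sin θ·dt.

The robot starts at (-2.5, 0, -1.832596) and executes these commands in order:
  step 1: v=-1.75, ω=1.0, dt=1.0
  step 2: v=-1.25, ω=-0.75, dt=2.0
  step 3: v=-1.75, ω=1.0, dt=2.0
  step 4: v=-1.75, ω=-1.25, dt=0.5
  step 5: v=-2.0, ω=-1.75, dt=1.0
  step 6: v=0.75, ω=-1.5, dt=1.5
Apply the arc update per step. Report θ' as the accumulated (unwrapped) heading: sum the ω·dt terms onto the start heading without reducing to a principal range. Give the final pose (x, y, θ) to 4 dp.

(-4.4931, 9.5518, -4.9576)

step 1: θ'=-0.8326 (R=-1.7500) → pose (-2.8959, 1.6306, -0.8326)
step 2: θ'=-2.3326 (R=1.6667) → pose (-2.8691, 3.9026, -2.3326)
step 3: θ'=-0.3326 (R=-1.7500) → pose (-3.5640, 6.7646, -0.3326)
step 4: θ'=-0.9576 (R=1.4000) → pose (-4.2519, 7.2822, -0.9576)
step 5: θ'=-2.7076 (R=1.1429) → pose (-3.7978, 8.9768, -2.7076)
step 6: θ'=-4.9576 (R=-0.5000) → pose (-4.4931, 9.5518, -4.9576)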